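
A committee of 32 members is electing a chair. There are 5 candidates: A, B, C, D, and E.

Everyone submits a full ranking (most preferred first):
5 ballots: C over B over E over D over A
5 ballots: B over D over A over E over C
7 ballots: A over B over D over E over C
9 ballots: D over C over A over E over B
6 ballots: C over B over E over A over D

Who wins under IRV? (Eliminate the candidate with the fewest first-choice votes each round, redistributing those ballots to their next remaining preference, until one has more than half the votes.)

Round 1: A 7, B 5, C 11, D 9, E 0. E eliminated.
Round 2: A 7, B 5, C 11, D 9. B eliminated.
Round 3: A 7, C 11, D 14. A eliminated.
Round 4: C 11, D 21. D has a majority (≥17).

D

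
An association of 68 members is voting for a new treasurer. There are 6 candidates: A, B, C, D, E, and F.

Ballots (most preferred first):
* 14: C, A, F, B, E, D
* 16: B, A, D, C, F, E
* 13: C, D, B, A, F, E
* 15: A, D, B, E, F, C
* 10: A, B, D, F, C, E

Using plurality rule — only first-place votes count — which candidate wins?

C

First-place votes: A 25, B 16, C 27, D 0, E 0, F 0.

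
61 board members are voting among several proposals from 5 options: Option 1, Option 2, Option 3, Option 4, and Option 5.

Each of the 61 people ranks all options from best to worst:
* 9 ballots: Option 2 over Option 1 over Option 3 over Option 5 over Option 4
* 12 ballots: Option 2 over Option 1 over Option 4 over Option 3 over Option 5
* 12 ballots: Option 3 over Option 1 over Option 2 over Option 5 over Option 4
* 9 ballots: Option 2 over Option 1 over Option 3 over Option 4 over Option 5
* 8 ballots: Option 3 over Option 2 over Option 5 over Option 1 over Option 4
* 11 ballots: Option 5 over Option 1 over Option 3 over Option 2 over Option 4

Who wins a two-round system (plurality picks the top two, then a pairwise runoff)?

Round 1 first-place votes: Option 1 0, Option 2 30, Option 3 20, Option 4 0, Option 5 11. Option 2 and Option 3 advance.
Runoff: Option 2 is ranked above Option 3 on 30 ballots, Option 3 above Option 2 on 31.

Option 3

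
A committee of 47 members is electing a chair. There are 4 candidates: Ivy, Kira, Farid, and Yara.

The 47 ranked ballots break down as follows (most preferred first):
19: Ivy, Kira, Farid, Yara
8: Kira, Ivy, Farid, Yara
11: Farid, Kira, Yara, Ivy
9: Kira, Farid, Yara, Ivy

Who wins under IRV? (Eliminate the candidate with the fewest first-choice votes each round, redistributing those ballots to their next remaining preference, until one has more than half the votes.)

Kira

Round 1: Ivy 19, Kira 17, Farid 11, Yara 0. Yara eliminated.
Round 2: Ivy 19, Kira 17, Farid 11. Farid eliminated.
Round 3: Ivy 19, Kira 28. Kira has a majority (≥24).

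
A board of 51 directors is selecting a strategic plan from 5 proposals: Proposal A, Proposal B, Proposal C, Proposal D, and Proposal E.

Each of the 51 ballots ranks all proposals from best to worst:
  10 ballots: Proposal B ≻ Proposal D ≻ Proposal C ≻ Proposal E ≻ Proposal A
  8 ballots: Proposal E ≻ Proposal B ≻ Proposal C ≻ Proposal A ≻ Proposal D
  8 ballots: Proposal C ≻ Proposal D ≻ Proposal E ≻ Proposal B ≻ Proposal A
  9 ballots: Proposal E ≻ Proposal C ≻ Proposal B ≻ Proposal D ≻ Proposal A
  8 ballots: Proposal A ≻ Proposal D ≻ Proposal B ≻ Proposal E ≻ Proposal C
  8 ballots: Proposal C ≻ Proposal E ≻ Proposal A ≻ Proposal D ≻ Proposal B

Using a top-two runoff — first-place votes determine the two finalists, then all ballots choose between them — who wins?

Round 1 first-place votes: Proposal A 8, Proposal B 10, Proposal C 16, Proposal D 0, Proposal E 17. Proposal E and Proposal C advance.
Runoff: Proposal E is ranked above Proposal C on 25 ballots, Proposal C above Proposal E on 26.

Proposal C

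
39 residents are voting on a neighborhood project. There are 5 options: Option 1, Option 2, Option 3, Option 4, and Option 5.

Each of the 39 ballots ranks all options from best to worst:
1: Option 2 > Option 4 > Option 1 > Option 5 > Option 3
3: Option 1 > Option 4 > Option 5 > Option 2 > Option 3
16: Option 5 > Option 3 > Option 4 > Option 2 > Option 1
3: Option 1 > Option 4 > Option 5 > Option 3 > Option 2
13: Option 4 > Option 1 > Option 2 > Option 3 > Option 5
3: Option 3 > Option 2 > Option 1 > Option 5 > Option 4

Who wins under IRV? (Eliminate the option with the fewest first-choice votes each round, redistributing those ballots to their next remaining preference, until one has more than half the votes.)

Round 1: Option 1 6, Option 2 1, Option 3 3, Option 4 13, Option 5 16. Option 2 eliminated.
Round 2: Option 1 6, Option 3 3, Option 4 14, Option 5 16. Option 3 eliminated.
Round 3: Option 1 9, Option 4 14, Option 5 16. Option 1 eliminated.
Round 4: Option 4 20, Option 5 19. Option 4 has a majority (≥20).

Option 4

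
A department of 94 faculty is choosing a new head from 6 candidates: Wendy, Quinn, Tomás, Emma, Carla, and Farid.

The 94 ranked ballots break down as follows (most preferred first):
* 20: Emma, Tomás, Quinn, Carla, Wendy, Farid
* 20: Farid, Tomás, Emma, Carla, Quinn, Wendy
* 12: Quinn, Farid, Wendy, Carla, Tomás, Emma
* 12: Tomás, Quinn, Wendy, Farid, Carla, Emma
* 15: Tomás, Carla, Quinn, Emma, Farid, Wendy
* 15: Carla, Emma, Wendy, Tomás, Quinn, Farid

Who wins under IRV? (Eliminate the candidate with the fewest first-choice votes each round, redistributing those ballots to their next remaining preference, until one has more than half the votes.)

Emma

Round 1: Wendy 0, Quinn 12, Tomás 27, Emma 20, Carla 15, Farid 20. Wendy eliminated.
Round 2: Quinn 12, Tomás 27, Emma 20, Carla 15, Farid 20. Quinn eliminated.
Round 3: Tomás 27, Emma 20, Carla 15, Farid 32. Carla eliminated.
Round 4: Tomás 27, Emma 35, Farid 32. Tomás eliminated.
Round 5: Emma 50, Farid 44. Emma has a majority (≥48).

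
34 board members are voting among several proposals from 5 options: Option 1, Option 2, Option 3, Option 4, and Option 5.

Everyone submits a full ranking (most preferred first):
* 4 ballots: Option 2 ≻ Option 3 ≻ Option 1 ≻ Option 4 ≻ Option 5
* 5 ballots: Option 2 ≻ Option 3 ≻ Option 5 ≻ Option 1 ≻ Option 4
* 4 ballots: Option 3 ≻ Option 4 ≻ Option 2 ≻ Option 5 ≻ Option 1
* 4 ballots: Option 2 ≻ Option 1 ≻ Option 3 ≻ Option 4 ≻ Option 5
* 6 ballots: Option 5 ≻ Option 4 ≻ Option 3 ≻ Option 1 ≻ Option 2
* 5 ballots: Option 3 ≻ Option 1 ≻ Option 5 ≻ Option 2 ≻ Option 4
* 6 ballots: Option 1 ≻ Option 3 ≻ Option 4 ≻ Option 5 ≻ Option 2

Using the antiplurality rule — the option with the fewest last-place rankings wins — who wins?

Option 3

Last-place votes: Option 1 4, Option 2 12, Option 3 0, Option 4 10, Option 5 8.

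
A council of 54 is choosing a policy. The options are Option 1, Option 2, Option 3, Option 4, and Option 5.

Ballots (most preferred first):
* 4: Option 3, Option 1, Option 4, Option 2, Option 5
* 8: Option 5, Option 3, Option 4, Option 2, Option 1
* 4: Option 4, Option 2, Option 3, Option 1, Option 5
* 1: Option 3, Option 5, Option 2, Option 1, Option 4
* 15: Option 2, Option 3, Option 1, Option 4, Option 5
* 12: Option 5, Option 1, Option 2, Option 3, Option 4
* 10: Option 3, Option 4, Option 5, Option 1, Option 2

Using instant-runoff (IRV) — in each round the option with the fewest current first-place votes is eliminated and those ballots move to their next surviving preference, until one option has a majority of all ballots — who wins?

Option 5

Round 1: Option 1 0, Option 2 15, Option 3 15, Option 4 4, Option 5 20. Option 1 eliminated.
Round 2: Option 2 15, Option 3 15, Option 4 4, Option 5 20. Option 4 eliminated.
Round 3: Option 2 19, Option 3 15, Option 5 20. Option 3 eliminated.
Round 4: Option 2 23, Option 5 31. Option 5 has a majority (≥28).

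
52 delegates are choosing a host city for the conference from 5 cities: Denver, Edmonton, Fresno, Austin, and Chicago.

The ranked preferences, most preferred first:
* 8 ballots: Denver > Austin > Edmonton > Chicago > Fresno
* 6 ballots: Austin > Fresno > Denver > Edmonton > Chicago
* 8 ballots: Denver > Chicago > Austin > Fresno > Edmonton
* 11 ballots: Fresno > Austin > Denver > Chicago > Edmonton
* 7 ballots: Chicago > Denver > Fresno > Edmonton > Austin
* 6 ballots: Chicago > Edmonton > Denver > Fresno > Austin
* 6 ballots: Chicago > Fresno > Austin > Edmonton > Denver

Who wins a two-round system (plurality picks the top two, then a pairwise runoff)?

Denver

Round 1 first-place votes: Denver 16, Edmonton 0, Fresno 11, Austin 6, Chicago 19. Chicago and Denver advance.
Runoff: Chicago is ranked above Denver on 19 ballots, Denver above Chicago on 33.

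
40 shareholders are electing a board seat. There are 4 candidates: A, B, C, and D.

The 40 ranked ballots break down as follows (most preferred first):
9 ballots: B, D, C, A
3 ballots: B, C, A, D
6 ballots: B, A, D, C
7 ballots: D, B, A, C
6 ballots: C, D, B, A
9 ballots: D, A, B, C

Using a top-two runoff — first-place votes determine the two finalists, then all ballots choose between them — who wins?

D

Round 1 first-place votes: A 0, B 18, C 6, D 16. B and D advance.
Runoff: B is ranked above D on 18 ballots, D above B on 22.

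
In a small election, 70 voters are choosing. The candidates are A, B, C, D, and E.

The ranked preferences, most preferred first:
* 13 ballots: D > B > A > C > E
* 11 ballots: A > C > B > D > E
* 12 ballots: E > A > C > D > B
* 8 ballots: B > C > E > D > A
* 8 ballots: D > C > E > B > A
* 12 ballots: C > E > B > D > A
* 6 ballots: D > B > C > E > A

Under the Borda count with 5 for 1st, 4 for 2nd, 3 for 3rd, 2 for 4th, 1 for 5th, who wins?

C

A: 13×3 + 11×5 + 12×4 + 8×1 + 8×1 + 12×1 + 6×1 = 176
B: 13×4 + 11×3 + 12×1 + 8×5 + 8×2 + 12×3 + 6×4 = 213
C: 13×2 + 11×4 + 12×3 + 8×4 + 8×4 + 12×5 + 6×3 = 248
D: 13×5 + 11×2 + 12×2 + 8×2 + 8×5 + 12×2 + 6×5 = 221
E: 13×1 + 11×1 + 12×5 + 8×3 + 8×3 + 12×4 + 6×2 = 192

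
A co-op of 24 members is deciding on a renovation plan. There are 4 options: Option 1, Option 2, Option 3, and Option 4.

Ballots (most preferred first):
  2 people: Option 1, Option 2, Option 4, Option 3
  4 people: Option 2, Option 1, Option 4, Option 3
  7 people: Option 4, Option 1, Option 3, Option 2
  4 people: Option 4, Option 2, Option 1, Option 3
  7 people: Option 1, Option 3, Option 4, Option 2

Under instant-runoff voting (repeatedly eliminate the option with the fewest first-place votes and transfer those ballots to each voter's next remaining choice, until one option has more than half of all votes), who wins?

Option 1

Round 1: Option 1 9, Option 2 4, Option 3 0, Option 4 11. Option 3 eliminated.
Round 2: Option 1 9, Option 2 4, Option 4 11. Option 2 eliminated.
Round 3: Option 1 13, Option 4 11. Option 1 has a majority (≥13).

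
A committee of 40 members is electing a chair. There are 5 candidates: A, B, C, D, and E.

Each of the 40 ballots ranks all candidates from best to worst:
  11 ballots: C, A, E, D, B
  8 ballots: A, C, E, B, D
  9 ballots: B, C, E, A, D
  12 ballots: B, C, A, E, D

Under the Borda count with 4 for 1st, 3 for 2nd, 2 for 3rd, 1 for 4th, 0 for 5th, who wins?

C

A: 11×3 + 8×4 + 9×1 + 12×2 = 98
B: 11×0 + 8×1 + 9×4 + 12×4 = 92
C: 11×4 + 8×3 + 9×3 + 12×3 = 131
D: 11×1 + 8×0 + 9×0 + 12×0 = 11
E: 11×2 + 8×2 + 9×2 + 12×1 = 68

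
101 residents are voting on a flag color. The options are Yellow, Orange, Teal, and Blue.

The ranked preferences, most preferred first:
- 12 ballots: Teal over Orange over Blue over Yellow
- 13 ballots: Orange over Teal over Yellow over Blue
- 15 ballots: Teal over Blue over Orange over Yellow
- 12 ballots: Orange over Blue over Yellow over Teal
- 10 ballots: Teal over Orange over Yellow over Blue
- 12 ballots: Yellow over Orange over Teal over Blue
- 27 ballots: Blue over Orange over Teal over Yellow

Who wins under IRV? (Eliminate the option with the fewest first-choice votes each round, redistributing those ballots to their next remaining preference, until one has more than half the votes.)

Orange

Round 1: Yellow 12, Orange 25, Teal 37, Blue 27. Yellow eliminated.
Round 2: Orange 37, Teal 37, Blue 27. Blue eliminated.
Round 3: Orange 64, Teal 37. Orange has a majority (≥51).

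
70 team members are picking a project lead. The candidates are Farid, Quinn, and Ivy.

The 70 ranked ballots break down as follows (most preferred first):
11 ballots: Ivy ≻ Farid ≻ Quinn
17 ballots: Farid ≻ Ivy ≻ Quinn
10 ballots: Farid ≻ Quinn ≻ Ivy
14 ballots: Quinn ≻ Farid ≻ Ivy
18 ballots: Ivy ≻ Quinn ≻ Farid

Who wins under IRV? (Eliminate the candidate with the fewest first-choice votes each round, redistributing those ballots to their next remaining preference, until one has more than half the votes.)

Round 1: Farid 27, Quinn 14, Ivy 29. Quinn eliminated.
Round 2: Farid 41, Ivy 29. Farid has a majority (≥36).

Farid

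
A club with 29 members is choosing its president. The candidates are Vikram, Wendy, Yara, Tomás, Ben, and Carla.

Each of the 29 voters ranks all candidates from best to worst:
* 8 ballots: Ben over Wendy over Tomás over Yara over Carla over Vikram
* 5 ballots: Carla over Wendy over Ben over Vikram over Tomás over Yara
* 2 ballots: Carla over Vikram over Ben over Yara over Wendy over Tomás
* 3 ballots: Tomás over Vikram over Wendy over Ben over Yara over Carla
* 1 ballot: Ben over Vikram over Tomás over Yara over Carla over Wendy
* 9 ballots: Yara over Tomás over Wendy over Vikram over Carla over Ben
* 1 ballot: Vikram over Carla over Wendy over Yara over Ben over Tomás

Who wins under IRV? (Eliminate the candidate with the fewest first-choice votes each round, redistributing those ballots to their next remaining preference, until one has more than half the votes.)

Ben

Round 1: Vikram 1, Wendy 0, Yara 9, Tomás 3, Ben 9, Carla 7. Wendy eliminated.
Round 2: Vikram 1, Yara 9, Tomás 3, Ben 9, Carla 7. Vikram eliminated.
Round 3: Yara 9, Tomás 3, Ben 9, Carla 8. Tomás eliminated.
Round 4: Yara 9, Ben 12, Carla 8. Carla eliminated.
Round 5: Yara 10, Ben 19. Ben has a majority (≥15).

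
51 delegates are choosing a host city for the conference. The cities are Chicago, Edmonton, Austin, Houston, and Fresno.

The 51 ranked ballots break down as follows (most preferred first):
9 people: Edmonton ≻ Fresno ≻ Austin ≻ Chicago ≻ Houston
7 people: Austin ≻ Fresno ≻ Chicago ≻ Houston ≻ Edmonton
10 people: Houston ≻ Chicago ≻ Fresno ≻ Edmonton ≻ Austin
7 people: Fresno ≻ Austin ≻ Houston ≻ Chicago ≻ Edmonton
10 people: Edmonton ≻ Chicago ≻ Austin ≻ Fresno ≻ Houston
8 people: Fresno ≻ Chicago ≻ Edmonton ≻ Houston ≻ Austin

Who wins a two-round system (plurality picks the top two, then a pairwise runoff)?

Round 1 first-place votes: Chicago 0, Edmonton 19, Austin 7, Houston 10, Fresno 15. Edmonton and Fresno advance.
Runoff: Edmonton is ranked above Fresno on 19 ballots, Fresno above Edmonton on 32.

Fresno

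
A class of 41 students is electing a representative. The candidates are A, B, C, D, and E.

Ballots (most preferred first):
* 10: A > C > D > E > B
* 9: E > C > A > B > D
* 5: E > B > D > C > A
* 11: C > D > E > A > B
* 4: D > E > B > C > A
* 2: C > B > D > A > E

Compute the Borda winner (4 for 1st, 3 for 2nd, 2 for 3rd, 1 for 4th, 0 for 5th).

C

A: 10×4 + 9×2 + 5×0 + 11×1 + 4×0 + 2×1 = 71
B: 10×0 + 9×1 + 5×3 + 11×0 + 4×2 + 2×3 = 38
C: 10×3 + 9×3 + 5×1 + 11×4 + 4×1 + 2×4 = 118
D: 10×2 + 9×0 + 5×2 + 11×3 + 4×4 + 2×2 = 83
E: 10×1 + 9×4 + 5×4 + 11×2 + 4×3 + 2×0 = 100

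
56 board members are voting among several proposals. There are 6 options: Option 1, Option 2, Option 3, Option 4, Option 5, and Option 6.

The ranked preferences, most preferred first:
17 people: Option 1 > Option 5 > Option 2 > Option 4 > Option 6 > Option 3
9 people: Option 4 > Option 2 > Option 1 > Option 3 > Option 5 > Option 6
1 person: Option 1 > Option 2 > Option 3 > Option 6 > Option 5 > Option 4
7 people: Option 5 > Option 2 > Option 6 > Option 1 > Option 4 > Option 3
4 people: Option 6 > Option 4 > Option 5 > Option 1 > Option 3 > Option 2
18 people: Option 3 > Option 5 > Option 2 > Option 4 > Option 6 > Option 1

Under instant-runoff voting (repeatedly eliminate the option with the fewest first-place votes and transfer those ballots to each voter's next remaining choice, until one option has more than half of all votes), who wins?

Option 1

Round 1: Option 1 18, Option 2 0, Option 3 18, Option 4 9, Option 5 7, Option 6 4. Option 2 eliminated.
Round 2: Option 1 18, Option 3 18, Option 4 9, Option 5 7, Option 6 4. Option 6 eliminated.
Round 3: Option 1 18, Option 3 18, Option 4 13, Option 5 7. Option 5 eliminated.
Round 4: Option 1 25, Option 3 18, Option 4 13. Option 4 eliminated.
Round 5: Option 1 38, Option 3 18. Option 1 has a majority (≥29).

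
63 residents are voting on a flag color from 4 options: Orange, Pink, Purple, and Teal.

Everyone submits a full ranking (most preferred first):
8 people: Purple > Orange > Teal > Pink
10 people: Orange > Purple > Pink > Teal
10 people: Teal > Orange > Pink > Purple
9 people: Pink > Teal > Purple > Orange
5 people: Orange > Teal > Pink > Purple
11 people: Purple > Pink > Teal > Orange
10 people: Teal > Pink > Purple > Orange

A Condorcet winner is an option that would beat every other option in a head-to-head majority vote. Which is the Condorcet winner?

Teal vs Orange: 40–23
Teal vs Pink: 33–30
Teal vs Purple: 34–29
Teal beats every other option.

Teal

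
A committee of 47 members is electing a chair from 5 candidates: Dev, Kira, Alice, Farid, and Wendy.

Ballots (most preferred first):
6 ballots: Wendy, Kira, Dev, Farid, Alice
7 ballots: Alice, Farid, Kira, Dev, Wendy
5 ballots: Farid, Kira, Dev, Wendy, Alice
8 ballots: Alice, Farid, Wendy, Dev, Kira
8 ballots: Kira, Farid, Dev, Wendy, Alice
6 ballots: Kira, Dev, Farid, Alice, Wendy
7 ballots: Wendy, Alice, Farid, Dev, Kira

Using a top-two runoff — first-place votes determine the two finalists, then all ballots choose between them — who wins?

Kira

Round 1 first-place votes: Dev 0, Kira 14, Alice 15, Farid 5, Wendy 13. Alice and Kira advance.
Runoff: Alice is ranked above Kira on 22 ballots, Kira above Alice on 25.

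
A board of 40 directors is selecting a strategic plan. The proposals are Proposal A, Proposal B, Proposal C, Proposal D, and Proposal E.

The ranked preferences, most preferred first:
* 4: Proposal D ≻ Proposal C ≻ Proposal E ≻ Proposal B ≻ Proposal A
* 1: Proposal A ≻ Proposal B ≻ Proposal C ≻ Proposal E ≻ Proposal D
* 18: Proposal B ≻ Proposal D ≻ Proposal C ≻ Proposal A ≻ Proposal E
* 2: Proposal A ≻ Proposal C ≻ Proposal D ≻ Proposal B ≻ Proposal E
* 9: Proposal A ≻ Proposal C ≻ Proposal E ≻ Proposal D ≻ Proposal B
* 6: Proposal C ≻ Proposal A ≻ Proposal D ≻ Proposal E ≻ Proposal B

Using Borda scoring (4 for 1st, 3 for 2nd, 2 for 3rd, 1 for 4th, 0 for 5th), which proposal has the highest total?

Proposal A: 4×0 + 1×4 + 18×1 + 2×4 + 9×4 + 6×3 = 84
Proposal B: 4×1 + 1×3 + 18×4 + 2×1 + 9×0 + 6×0 = 81
Proposal C: 4×3 + 1×2 + 18×2 + 2×3 + 9×3 + 6×4 = 107
Proposal D: 4×4 + 1×0 + 18×3 + 2×2 + 9×1 + 6×2 = 95
Proposal E: 4×2 + 1×1 + 18×0 + 2×0 + 9×2 + 6×1 = 33

Proposal C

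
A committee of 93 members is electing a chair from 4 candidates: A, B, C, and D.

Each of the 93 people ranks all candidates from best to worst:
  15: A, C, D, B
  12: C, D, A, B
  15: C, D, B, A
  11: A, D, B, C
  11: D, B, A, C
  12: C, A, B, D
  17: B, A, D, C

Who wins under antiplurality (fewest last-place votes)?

D

Last-place votes: A 15, B 27, C 39, D 12.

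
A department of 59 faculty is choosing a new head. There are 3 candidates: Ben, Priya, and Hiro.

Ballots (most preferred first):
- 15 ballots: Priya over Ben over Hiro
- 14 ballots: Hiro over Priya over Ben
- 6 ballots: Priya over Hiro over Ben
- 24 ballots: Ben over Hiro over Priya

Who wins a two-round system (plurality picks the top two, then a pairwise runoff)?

Priya

Round 1 first-place votes: Ben 24, Priya 21, Hiro 14. Ben and Priya advance.
Runoff: Ben is ranked above Priya on 24 ballots, Priya above Ben on 35.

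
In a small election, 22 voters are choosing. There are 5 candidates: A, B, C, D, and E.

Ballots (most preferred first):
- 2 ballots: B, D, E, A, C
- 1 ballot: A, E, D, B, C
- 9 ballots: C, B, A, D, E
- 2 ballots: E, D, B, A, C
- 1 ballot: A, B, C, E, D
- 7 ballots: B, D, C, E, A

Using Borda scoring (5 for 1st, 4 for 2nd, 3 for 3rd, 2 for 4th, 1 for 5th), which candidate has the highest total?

A: 2×2 + 1×5 + 9×3 + 2×2 + 1×5 + 7×1 = 52
B: 2×5 + 1×2 + 9×4 + 2×3 + 1×4 + 7×5 = 93
C: 2×1 + 1×1 + 9×5 + 2×1 + 1×3 + 7×3 = 74
D: 2×4 + 1×3 + 9×2 + 2×4 + 1×1 + 7×4 = 66
E: 2×3 + 1×4 + 9×1 + 2×5 + 1×2 + 7×2 = 45

B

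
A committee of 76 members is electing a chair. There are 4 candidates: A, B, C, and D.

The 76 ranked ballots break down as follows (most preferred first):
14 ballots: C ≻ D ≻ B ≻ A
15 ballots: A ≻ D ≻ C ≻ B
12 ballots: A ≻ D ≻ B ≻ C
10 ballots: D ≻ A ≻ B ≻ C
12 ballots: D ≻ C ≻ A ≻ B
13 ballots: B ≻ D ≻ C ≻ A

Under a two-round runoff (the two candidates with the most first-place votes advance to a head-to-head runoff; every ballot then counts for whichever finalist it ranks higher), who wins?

D

Round 1 first-place votes: A 27, B 13, C 14, D 22. A and D advance.
Runoff: A is ranked above D on 27 ballots, D above A on 49.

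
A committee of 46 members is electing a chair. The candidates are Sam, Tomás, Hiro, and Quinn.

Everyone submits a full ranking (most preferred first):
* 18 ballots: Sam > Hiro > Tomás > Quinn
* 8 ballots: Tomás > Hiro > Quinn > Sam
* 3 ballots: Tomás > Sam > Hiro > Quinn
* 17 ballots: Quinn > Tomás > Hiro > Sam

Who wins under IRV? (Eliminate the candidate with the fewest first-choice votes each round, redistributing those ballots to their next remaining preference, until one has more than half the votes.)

Round 1: Sam 18, Tomás 11, Hiro 0, Quinn 17. Hiro eliminated.
Round 2: Sam 18, Tomás 11, Quinn 17. Tomás eliminated.
Round 3: Sam 21, Quinn 25. Quinn has a majority (≥24).

Quinn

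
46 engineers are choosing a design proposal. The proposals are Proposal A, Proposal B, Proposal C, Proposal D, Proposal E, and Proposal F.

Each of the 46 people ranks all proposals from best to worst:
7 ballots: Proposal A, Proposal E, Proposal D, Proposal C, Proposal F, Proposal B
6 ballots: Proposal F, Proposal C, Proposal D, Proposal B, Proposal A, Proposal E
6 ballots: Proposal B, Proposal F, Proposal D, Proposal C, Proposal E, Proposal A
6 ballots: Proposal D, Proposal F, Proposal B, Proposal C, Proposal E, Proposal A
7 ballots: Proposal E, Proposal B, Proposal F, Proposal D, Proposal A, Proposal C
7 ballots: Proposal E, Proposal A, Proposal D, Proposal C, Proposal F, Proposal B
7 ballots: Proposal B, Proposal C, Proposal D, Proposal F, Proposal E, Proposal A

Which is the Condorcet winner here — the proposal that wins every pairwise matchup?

Proposal D

Proposal D vs Proposal A: 32–14
Proposal D vs Proposal B: 26–20
Proposal D vs Proposal C: 33–13
Proposal D vs Proposal E: 25–21
Proposal D vs Proposal F: 27–19
Proposal D beats every other proposal.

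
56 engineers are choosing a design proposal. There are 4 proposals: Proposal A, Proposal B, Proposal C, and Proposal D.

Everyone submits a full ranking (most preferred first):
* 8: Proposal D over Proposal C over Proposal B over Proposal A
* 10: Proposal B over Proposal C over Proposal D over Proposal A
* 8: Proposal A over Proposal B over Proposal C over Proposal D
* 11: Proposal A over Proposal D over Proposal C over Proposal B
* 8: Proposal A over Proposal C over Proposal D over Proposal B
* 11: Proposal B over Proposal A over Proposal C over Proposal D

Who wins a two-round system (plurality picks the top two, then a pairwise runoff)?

Proposal B

Round 1 first-place votes: Proposal A 27, Proposal B 21, Proposal C 0, Proposal D 8. Proposal A and Proposal B advance.
Runoff: Proposal A is ranked above Proposal B on 27 ballots, Proposal B above Proposal A on 29.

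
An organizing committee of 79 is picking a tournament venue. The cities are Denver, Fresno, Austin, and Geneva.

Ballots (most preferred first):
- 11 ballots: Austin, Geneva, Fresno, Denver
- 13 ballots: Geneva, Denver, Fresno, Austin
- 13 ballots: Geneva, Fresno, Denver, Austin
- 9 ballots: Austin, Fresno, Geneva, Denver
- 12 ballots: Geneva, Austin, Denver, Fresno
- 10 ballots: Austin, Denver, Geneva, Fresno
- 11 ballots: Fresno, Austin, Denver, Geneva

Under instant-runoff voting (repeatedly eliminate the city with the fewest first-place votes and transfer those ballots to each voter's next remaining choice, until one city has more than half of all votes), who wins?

Round 1: Denver 0, Fresno 11, Austin 30, Geneva 38. Denver eliminated.
Round 2: Fresno 11, Austin 30, Geneva 38. Fresno eliminated.
Round 3: Austin 41, Geneva 38. Austin has a majority (≥40).

Austin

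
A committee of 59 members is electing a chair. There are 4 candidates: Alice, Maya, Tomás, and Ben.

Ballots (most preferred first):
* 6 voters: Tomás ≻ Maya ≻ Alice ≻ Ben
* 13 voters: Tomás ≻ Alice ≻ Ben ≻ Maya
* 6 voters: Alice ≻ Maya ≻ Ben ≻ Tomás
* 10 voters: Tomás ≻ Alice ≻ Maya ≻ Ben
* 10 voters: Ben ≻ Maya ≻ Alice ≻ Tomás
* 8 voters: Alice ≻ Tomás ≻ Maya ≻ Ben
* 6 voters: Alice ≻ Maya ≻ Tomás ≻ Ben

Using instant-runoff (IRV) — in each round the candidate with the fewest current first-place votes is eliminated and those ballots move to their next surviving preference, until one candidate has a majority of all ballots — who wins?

Alice

Round 1: Alice 20, Maya 0, Tomás 29, Ben 10. Maya eliminated.
Round 2: Alice 20, Tomás 29, Ben 10. Ben eliminated.
Round 3: Alice 30, Tomás 29. Alice has a majority (≥30).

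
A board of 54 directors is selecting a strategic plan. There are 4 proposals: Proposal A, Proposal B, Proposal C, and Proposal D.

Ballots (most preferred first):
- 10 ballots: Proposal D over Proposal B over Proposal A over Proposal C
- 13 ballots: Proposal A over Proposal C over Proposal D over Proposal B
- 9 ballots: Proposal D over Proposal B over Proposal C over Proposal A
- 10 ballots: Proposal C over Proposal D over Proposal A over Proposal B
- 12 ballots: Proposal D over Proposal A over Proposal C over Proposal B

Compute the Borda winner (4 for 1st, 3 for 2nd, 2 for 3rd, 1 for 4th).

Proposal D

Proposal A: 10×2 + 13×4 + 9×1 + 10×2 + 12×3 = 137
Proposal B: 10×3 + 13×1 + 9×3 + 10×1 + 12×1 = 92
Proposal C: 10×1 + 13×3 + 9×2 + 10×4 + 12×2 = 131
Proposal D: 10×4 + 13×2 + 9×4 + 10×3 + 12×4 = 180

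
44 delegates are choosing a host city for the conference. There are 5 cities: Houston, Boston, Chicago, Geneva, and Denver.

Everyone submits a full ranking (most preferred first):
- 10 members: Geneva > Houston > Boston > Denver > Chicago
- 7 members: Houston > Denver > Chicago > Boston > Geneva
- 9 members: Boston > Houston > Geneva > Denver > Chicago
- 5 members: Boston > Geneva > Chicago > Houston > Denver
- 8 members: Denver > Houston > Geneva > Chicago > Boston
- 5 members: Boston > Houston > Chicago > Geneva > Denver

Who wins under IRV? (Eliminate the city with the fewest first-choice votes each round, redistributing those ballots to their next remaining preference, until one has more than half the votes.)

Boston

Round 1: Houston 7, Boston 19, Chicago 0, Geneva 10, Denver 8. Chicago eliminated.
Round 2: Houston 7, Boston 19, Geneva 10, Denver 8. Houston eliminated.
Round 3: Boston 19, Geneva 10, Denver 15. Geneva eliminated.
Round 4: Boston 29, Denver 15. Boston has a majority (≥23).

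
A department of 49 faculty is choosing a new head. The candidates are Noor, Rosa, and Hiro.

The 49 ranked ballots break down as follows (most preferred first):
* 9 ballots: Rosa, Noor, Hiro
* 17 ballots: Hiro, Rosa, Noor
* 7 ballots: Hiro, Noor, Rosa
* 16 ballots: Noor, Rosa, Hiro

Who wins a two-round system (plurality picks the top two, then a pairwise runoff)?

Round 1 first-place votes: Noor 16, Rosa 9, Hiro 24. Hiro and Noor advance.
Runoff: Hiro is ranked above Noor on 24 ballots, Noor above Hiro on 25.

Noor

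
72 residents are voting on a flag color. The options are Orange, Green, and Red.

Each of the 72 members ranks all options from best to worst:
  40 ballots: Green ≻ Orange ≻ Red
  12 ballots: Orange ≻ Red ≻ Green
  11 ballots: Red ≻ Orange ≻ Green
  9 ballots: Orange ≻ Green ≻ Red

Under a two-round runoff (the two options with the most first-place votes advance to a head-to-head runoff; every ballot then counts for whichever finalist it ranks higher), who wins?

Round 1 first-place votes: Orange 21, Green 40, Red 11. Green and Orange advance.
Runoff: Green is ranked above Orange on 40 ballots, Orange above Green on 32.

Green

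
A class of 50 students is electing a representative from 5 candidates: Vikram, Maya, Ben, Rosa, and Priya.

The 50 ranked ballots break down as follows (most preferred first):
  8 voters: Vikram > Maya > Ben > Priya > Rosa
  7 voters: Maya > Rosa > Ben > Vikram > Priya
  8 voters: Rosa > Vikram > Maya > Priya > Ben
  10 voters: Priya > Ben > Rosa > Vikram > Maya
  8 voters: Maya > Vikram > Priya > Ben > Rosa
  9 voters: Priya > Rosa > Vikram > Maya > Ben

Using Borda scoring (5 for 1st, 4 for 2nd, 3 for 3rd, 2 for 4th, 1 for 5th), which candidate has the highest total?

Vikram: 8×5 + 7×2 + 8×4 + 10×2 + 8×4 + 9×3 = 165
Maya: 8×4 + 7×5 + 8×3 + 10×1 + 8×5 + 9×2 = 159
Ben: 8×3 + 7×3 + 8×1 + 10×4 + 8×2 + 9×1 = 118
Rosa: 8×1 + 7×4 + 8×5 + 10×3 + 8×1 + 9×4 = 150
Priya: 8×2 + 7×1 + 8×2 + 10×5 + 8×3 + 9×5 = 158

Vikram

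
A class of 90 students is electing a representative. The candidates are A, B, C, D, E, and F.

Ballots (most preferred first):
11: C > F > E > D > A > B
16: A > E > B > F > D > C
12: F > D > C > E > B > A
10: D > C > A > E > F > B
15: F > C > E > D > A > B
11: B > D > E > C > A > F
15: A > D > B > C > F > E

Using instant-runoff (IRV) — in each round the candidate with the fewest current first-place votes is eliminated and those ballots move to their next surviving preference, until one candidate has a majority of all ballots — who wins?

C

Round 1: A 31, B 11, C 11, D 10, E 0, F 27. E eliminated.
Round 2: A 31, B 11, C 11, D 10, F 27. D eliminated.
Round 3: A 31, B 11, C 21, F 27. B eliminated.
Round 4: A 31, C 32, F 27. F eliminated.
Round 5: A 31, C 59. C has a majority (≥46).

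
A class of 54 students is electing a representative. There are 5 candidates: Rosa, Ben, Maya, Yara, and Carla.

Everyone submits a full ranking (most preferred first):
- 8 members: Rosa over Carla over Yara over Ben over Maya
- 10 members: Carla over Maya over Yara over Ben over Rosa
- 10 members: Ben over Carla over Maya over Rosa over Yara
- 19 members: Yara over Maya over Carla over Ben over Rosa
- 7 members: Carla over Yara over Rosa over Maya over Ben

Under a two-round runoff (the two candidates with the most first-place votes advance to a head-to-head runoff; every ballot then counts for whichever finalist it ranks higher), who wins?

Carla

Round 1 first-place votes: Rosa 8, Ben 10, Maya 0, Yara 19, Carla 17. Yara and Carla advance.
Runoff: Yara is ranked above Carla on 19 ballots, Carla above Yara on 35.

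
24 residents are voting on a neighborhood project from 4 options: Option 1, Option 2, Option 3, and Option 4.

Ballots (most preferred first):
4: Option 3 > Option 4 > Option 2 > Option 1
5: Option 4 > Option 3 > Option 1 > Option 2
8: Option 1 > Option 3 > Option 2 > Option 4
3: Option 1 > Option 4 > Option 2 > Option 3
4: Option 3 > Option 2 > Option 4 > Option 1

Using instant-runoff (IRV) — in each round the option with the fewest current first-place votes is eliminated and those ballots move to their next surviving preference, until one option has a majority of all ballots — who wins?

Option 3

Round 1: Option 1 11, Option 2 0, Option 3 8, Option 4 5. Option 2 eliminated.
Round 2: Option 1 11, Option 3 8, Option 4 5. Option 4 eliminated.
Round 3: Option 1 11, Option 3 13. Option 3 has a majority (≥13).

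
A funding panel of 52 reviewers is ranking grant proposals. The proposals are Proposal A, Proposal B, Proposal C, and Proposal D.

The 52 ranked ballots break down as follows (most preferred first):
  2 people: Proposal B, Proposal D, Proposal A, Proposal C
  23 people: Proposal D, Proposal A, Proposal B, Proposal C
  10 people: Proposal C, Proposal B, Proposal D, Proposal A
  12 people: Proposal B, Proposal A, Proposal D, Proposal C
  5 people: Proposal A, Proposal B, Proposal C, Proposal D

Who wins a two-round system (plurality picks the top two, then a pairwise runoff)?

Round 1 first-place votes: Proposal A 5, Proposal B 14, Proposal C 10, Proposal D 23. Proposal D and Proposal B advance.
Runoff: Proposal D is ranked above Proposal B on 23 ballots, Proposal B above Proposal D on 29.

Proposal B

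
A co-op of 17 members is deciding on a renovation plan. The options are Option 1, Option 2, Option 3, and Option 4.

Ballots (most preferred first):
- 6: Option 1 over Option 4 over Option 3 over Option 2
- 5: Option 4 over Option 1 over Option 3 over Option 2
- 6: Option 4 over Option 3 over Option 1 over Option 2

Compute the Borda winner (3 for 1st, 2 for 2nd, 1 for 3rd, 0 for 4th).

Option 1: 6×3 + 5×2 + 6×1 = 34
Option 2: 6×0 + 5×0 + 6×0 = 0
Option 3: 6×1 + 5×1 + 6×2 = 23
Option 4: 6×2 + 5×3 + 6×3 = 45

Option 4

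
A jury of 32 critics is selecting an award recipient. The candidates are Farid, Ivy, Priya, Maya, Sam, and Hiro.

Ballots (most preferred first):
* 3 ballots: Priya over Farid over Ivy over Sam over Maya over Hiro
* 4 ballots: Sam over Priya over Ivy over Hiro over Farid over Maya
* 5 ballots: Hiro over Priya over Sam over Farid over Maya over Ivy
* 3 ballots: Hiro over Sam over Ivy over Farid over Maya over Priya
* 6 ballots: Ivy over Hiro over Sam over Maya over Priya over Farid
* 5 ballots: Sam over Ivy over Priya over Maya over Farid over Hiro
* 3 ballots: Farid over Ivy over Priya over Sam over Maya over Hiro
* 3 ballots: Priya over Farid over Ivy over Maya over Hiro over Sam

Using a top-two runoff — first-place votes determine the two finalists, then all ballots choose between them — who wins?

Round 1 first-place votes: Farid 3, Ivy 6, Priya 6, Maya 0, Sam 9, Hiro 8. Sam and Hiro advance.
Runoff: Sam is ranked above Hiro on 15 ballots, Hiro above Sam on 17.

Hiro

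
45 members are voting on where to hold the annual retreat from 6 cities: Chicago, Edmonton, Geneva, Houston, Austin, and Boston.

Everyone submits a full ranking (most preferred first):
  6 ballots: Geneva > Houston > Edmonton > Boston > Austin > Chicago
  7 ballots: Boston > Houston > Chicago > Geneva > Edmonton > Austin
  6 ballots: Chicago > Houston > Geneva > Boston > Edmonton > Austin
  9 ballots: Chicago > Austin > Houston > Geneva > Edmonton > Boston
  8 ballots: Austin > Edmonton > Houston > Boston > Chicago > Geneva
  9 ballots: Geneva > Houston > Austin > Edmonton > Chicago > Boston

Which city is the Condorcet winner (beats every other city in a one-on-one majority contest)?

Houston vs Chicago: 30–15
Houston vs Edmonton: 37–8
Houston vs Geneva: 30–15
Houston vs Austin: 28–17
Houston vs Boston: 38–7
Houston beats every other city.

Houston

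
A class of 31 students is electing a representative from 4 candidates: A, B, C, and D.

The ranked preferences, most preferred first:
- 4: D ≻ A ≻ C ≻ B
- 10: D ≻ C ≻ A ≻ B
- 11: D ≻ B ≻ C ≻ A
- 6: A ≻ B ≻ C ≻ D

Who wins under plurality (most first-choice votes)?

First-place votes: A 6, B 0, C 0, D 25.

D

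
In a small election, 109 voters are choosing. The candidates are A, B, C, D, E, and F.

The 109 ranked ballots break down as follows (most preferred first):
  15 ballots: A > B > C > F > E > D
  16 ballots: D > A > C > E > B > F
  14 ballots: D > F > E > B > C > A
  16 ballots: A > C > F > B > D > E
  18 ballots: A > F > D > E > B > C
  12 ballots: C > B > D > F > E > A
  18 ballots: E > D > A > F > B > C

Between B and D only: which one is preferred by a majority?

D

B is ranked above D on 43 ballots; D above B on 66.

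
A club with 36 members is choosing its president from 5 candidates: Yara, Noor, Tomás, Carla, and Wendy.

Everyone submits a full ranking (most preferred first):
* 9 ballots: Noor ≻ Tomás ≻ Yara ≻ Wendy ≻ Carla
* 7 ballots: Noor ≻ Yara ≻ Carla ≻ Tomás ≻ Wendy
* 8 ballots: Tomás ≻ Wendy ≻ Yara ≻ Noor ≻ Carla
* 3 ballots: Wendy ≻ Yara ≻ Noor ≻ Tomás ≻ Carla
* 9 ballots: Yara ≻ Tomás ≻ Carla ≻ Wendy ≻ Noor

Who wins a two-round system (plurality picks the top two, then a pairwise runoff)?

Round 1 first-place votes: Yara 9, Noor 16, Tomás 8, Carla 0, Wendy 3. Noor and Yara advance.
Runoff: Noor is ranked above Yara on 16 ballots, Yara above Noor on 20.

Yara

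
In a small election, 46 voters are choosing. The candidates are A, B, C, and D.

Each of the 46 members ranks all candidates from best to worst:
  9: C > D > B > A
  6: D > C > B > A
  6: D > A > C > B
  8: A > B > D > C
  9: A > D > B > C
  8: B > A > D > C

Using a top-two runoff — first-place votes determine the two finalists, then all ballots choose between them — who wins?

A

Round 1 first-place votes: A 17, B 8, C 9, D 12. A and D advance.
Runoff: A is ranked above D on 25 ballots, D above A on 21.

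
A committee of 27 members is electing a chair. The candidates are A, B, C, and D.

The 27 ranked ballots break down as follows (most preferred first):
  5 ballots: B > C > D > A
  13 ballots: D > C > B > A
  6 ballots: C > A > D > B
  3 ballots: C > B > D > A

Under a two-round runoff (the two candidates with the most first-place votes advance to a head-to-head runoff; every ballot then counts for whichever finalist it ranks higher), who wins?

C

Round 1 first-place votes: A 0, B 5, C 9, D 13. D and C advance.
Runoff: D is ranked above C on 13 ballots, C above D on 14.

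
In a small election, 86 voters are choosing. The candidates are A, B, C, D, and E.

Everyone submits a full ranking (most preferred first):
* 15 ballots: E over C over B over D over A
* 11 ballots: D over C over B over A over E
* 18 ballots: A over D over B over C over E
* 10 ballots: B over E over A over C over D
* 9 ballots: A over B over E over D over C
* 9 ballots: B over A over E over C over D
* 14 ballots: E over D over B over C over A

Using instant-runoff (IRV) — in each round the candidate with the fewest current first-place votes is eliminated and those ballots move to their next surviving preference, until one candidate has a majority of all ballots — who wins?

B

Round 1: A 27, B 19, C 0, D 11, E 29. C eliminated.
Round 2: A 27, B 19, D 11, E 29. D eliminated.
Round 3: A 27, B 30, E 29. A eliminated.
Round 4: B 57, E 29. B has a majority (≥44).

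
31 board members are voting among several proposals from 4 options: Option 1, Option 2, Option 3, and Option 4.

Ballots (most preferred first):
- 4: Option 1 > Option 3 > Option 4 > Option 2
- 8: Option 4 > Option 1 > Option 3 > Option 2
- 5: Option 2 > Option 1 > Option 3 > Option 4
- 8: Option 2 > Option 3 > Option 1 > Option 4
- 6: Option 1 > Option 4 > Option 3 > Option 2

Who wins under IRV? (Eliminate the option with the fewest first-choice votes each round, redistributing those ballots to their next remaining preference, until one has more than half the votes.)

Round 1: Option 1 10, Option 2 13, Option 3 0, Option 4 8. Option 3 eliminated.
Round 2: Option 1 10, Option 2 13, Option 4 8. Option 4 eliminated.
Round 3: Option 1 18, Option 2 13. Option 1 has a majority (≥16).

Option 1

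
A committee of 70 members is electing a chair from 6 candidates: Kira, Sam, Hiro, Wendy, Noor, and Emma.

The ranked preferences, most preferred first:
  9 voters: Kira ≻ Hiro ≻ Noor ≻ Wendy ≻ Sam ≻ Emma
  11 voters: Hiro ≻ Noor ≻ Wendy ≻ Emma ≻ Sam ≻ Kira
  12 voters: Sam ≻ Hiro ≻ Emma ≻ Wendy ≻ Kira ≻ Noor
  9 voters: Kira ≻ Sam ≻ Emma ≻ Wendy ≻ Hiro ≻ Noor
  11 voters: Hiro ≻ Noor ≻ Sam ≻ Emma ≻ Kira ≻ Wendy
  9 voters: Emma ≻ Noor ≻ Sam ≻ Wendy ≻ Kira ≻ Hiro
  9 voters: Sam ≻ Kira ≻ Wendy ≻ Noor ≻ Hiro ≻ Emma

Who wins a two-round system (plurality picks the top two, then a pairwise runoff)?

Sam

Round 1 first-place votes: Kira 18, Sam 21, Hiro 22, Wendy 0, Noor 0, Emma 9. Hiro and Sam advance.
Runoff: Hiro is ranked above Sam on 31 ballots, Sam above Hiro on 39.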